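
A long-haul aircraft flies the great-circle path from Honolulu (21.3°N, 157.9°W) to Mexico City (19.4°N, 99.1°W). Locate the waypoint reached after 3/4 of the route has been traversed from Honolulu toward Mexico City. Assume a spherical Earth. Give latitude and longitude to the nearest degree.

≈ (22°N, 114°W)

From cos δ = sin φ₁ sin φ₂ + cos φ₁ cos φ₂ cos Δλ, the central angle is δ ≈ 0.957 rad (54.8°).
Interpolate at f = 3/4 with slerp weights a = sin((1−f)δ)/sin δ ≈ 0.290, b = sin(fδ)/sin δ ≈ 0.805.
p = a·p₁ + b·p₂ ≈ (-0.370, -0.851, 0.373); φ = arcsin(p_z) ≈ 21.87°, λ = atan2(p_y, p_x) ≈ -113.52°.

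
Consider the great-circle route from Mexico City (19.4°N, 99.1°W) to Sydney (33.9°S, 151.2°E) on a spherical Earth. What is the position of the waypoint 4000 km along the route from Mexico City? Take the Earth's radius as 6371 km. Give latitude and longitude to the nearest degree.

From cos δ = sin φ₁ sin φ₂ + cos φ₁ cos φ₂ cos Δλ, the central angle is δ ≈ 2.037 rad (116.7°). The total great-circle distance is δ·R ≈ 2.037 × 6371 ≈ 12975 km, so the target fraction is f = 4000/12975 ≈ 0.308.
Interpolate at f ≈ 0.308 with slerp weights a = sin((1−f)δ)/sin δ ≈ 1.105, b = sin(fδ)/sin δ ≈ 0.657.
p = a·p₁ + b·p₂ ≈ (-0.643, -0.766, 0.000); φ = arcsin(p_z) ≈ 0.01°, λ = atan2(p_y, p_x) ≈ -130.01°.

≈ 0°N, 130°W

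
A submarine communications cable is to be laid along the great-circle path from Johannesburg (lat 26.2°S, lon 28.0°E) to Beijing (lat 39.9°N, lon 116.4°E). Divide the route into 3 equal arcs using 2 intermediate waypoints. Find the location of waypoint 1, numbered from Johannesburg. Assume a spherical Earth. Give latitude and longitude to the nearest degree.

≈ lat 3°S, lon 55°E

Convert each endpoint to a unit vector on the sphere (x = cos φ cos λ, y = cos φ sin λ, z = sin φ).
The central angle between the endpoints is δ = arccos(p₁·p₂) ≈ 1.838 rad (105.3°).
Interpolate at f = 1/3 with slerp weights a = sin((1−f)δ)/sin δ ≈ 0.976, b = sin(fδ)/sin δ ≈ 0.596.
p = a·p₁ + b·p₂ ≈ (0.569, 0.821, -0.048); φ = arcsin(p_z) ≈ -2.77°, λ = atan2(p_y, p_x) ≈ 55.24°.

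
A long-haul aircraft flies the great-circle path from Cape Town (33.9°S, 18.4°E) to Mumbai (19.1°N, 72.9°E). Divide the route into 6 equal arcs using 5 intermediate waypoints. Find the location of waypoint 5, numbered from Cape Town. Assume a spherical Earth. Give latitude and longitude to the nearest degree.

Write both endpoints as unit vectors p₁, p₂ with components (cos φ cos λ, cos φ sin λ, sin φ).
The central angle between the endpoints is δ = arccos(p₁·p₂) ≈ 1.294 rad (74.2°).
Interpolate at f = 5/6 with slerp weights a = sin((1−f)δ)/sin δ ≈ 0.223, b = sin(fδ)/sin δ ≈ 0.916.
p = a·p₁ + b·p₂ ≈ (0.430, 0.886, 0.176); φ = arcsin(p_z) ≈ 10.12°, λ = atan2(p_y, p_x) ≈ 64.12°.

≈ 10°N, 64°E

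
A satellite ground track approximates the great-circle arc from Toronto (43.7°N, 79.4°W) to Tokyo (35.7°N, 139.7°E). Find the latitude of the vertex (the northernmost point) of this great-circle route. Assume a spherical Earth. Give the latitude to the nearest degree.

The great circle lies in the plane with unit normal n̂ = (p₁ × p₂)/|p₁ × p₂|.
Here n̂_z ≈ -0.371; the vertex latitude is φ_max = arccos|n̂_z| ≈ 68.2°.

≈ 68°N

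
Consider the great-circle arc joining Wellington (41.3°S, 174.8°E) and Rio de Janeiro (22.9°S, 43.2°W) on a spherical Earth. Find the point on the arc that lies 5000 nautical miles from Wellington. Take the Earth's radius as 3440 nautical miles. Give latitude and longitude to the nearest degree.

≈ 43°S, 58°W

Convert each endpoint to a unit vector on the sphere (x = cos φ cos λ, y = cos φ sin λ, z = sin φ).
The central angle between the endpoints is δ = arccos(p₁·p₂) ≈ 1.863 rad (106.8°). The total great-circle distance is δ·R ≈ 1.863 × 3440 ≈ 6410 nmi, so the target fraction is f = 5000/6410 ≈ 0.780.
Interpolate at f ≈ 0.780 with slerp weights a = sin((1−f)δ)/sin δ ≈ 0.416, b = sin(fδ)/sin δ ≈ 1.037.
p = a·p₁ + b·p₂ ≈ (0.385, -0.626, -0.678); φ = arcsin(p_z) ≈ -42.72°, λ = atan2(p_y, p_x) ≈ -58.39°.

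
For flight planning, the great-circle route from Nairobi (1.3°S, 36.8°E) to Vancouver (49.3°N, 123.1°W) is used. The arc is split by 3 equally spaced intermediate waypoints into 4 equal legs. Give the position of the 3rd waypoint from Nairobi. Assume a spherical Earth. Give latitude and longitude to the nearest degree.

Write both endpoints as unit vectors p₁, p₂ with components (cos φ cos λ, cos φ sin λ, sin φ).
The central angle between the endpoints is δ = arccos(p₁·p₂) ≈ 2.252 rad (129.0°).
Interpolate at f = 3/4 with slerp weights a = sin((1−f)δ)/sin δ ≈ 0.687, b = sin(fδ)/sin δ ≈ 1.278.
p = a·p₁ + b·p₂ ≈ (0.095, -0.287, 0.953); φ = arcsin(p_z) ≈ 72.42°, λ = atan2(p_y, p_x) ≈ -71.74°.

≈ 72°N, 72°W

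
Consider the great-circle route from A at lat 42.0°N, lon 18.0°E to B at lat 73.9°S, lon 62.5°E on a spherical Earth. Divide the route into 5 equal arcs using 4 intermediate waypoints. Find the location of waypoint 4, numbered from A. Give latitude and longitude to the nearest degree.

From cos δ = sin φ₁ sin φ₂ + cos φ₁ cos φ₂ cos Δλ, the central angle is δ ≈ 2.090 rad (119.7°).
Interpolate at f = 4/5 with slerp weights a = sin((1−f)δ)/sin δ ≈ 0.467, b = sin(fδ)/sin δ ≈ 1.146.
p = a·p₁ + b·p₂ ≈ (0.477, 0.389, -0.788); φ = arcsin(p_z) ≈ -52.00°, λ = atan2(p_y, p_x) ≈ 39.21°.

≈ lat 52°S, lon 39°E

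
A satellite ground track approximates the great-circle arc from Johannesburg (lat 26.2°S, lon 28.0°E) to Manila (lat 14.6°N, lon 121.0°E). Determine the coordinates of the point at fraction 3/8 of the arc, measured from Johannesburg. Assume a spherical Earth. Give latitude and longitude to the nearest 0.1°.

Write both endpoints as unit vectors p₁, p₂ with components (cos φ cos λ, cos φ sin λ, sin φ).
The central angle between the endpoints is δ = arccos(p₁·p₂) ≈ 1.728 rad (99.0°).
Interpolate at f = 3/8 with slerp weights a = sin((1−f)δ)/sin δ ≈ 0.893, b = sin(fδ)/sin δ ≈ 0.611.
p = a·p₁ + b·p₂ ≈ (0.403, 0.883, -0.240); φ = arcsin(p_z) ≈ -13.90°, λ = atan2(p_y, p_x) ≈ 65.48°.

≈ lat 13.9°S, lon 65.5°E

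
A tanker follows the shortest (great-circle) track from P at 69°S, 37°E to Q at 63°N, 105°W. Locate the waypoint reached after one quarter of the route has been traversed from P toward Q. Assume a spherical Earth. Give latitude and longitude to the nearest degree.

≈ 46°S, 33°W

The haversine formula gives a central angle δ ≈ 2.858 rad (163.7°) between the endpoints.
Interpolate at f = 1/4 with slerp weights a = sin((1−f)δ)/sin δ ≈ 3.003, b = sin(fδ)/sin δ ≈ 2.341.
p = a·p₁ + b·p₂ ≈ (0.584, -0.379, -0.718); φ = arcsin(p_z) ≈ -45.85°, λ = atan2(p_y, p_x) ≈ -32.96°.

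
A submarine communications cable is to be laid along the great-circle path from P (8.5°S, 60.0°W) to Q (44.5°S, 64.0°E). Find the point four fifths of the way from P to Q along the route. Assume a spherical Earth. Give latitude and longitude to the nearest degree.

Write both endpoints as unit vectors p₁, p₂ with components (cos φ cos λ, cos φ sin λ, sin φ).
The central angle between the endpoints is δ = arccos(p₁·p₂) ≈ 1.866 rad (106.9°).
Interpolate at f = 4/5 with slerp weights a = sin((1−f)δ)/sin δ ≈ 0.381, b = sin(fδ)/sin δ ≈ 1.042.
p = a·p₁ + b·p₂ ≈ (0.514, 0.342, -0.787); φ = arcsin(p_z) ≈ -51.88°, λ = atan2(p_y, p_x) ≈ 33.60°.

≈ (52°S, 34°E)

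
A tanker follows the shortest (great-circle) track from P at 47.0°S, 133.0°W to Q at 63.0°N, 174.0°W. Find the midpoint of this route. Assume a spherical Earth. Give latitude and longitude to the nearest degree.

≈ 9°N, 149°W

Write both endpoints as unit vectors p₁, p₂ with components (cos φ cos λ, cos φ sin λ, sin φ).
The central angle between the endpoints is δ = arccos(p₁·p₂) ≈ 2.002 rad (114.7°).
Interpolate at f = 1/2 with slerp weights a = sin((1−f)δ)/sin δ ≈ 0.927, b = sin(fδ)/sin δ ≈ 0.927.
p = a·p₁ + b·p₂ ≈ (-0.850, -0.506, 0.148); φ = arcsin(p_z) ≈ 8.51°, λ = atan2(p_y, p_x) ≈ -149.21°.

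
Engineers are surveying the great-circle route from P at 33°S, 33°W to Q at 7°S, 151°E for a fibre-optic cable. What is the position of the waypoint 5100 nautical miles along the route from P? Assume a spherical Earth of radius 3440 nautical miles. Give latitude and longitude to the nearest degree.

Write both endpoints as unit vectors p₁, p₂ with components (cos φ cos λ, cos φ sin λ, sin φ).
The central angle between the endpoints is δ = arccos(p₁·p₂) ≈ 2.440 rad (139.8°). The total great-circle distance is δ·R ≈ 2.440 × 3440 ≈ 8395 nmi, so the target fraction is f = 5100/8395 ≈ 0.608.
Interpolate at f ≈ 0.608 with slerp weights a = sin((1−f)δ)/sin δ ≈ 1.268, b = sin(fδ)/sin δ ≈ 1.544.
p = a·p₁ + b·p₂ ≈ (-0.449, 0.164, -0.879); φ = arcsin(p_z) ≈ -61.47°, λ = atan2(p_y, p_x) ≈ 159.93°.

≈ 61°S, 160°E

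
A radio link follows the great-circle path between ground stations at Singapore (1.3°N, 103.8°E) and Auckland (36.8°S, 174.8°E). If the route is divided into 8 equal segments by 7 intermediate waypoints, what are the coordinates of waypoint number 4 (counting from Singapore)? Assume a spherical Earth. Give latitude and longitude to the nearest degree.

≈ 21°S, 135°E

From cos δ = sin φ₁ sin φ₂ + cos φ₁ cos φ₂ cos Δλ, the central angle is δ ≈ 1.321 rad (75.7°).
Interpolate at f = 4/8 with slerp weights a = sin((1−f)δ)/sin δ ≈ 0.633, b = sin(fδ)/sin δ ≈ 0.633.
p = a·p₁ + b·p₂ ≈ (-0.656, 0.661, -0.365); φ = arcsin(p_z) ≈ -21.40°, λ = atan2(p_y, p_x) ≈ 134.79°.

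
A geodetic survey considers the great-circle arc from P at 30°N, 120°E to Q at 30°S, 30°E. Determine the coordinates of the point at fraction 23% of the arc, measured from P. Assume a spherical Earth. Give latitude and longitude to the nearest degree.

≈ 17°N, 98°E

Write both endpoints as unit vectors p₁, p₂ with components (cos φ cos λ, cos φ sin λ, sin φ).
The central angle between the endpoints is δ = arccos(p₁·p₂) ≈ 1.823 rad (104.5°).
Interpolate at f = 0.23 with slerp weights a = sin((1−f)δ)/sin δ ≈ 1.018, b = sin(fδ)/sin δ ≈ 0.421.
p = a·p₁ + b·p₂ ≈ (-0.126, 0.946, 0.299); φ = arcsin(p_z) ≈ 17.39°, λ = atan2(p_y, p_x) ≈ 97.56°.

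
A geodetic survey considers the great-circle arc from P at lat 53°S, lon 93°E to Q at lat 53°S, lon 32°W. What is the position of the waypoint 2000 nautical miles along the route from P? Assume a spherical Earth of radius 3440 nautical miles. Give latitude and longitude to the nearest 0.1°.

≈ lat 70.8°S, lon 27.3°E

Write both endpoints as unit vectors p₁, p₂ with components (cos φ cos λ, cos φ sin λ, sin φ).
The central angle between the endpoints is δ = arccos(p₁·p₂) ≈ 1.126 rad (64.5°). The total great-circle distance is δ·R ≈ 1.126 × 3440 ≈ 3874 nmi, so the target fraction is f = 2000/3874 ≈ 0.516.
Interpolate at f ≈ 0.516 with slerp weights a = sin((1−f)δ)/sin δ ≈ 0.574, b = sin(fδ)/sin δ ≈ 0.608.
p = a·p₁ + b·p₂ ≈ (0.292, 0.151, -0.944); φ = arcsin(p_z) ≈ -70.79°, λ = atan2(p_y, p_x) ≈ 27.31°.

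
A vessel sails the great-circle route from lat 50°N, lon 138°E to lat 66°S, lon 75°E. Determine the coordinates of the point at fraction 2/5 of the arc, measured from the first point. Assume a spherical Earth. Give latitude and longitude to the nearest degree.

≈ lat 3°N, lon 118°E

Convert each endpoint to a unit vector on the sphere (x = cos φ cos λ, y = cos φ sin λ, z = sin φ).
The central angle between the endpoints is δ = arccos(p₁·p₂) ≈ 2.191 rad (125.5°).
Interpolate at f = 2/5 with slerp weights a = sin((1−f)δ)/sin δ ≈ 1.189, b = sin(fδ)/sin δ ≈ 0.944.
p = a·p₁ + b·p₂ ≈ (-0.468, 0.882, 0.048); φ = arcsin(p_z) ≈ 2.75°, λ = atan2(p_y, p_x) ≈ 117.97°.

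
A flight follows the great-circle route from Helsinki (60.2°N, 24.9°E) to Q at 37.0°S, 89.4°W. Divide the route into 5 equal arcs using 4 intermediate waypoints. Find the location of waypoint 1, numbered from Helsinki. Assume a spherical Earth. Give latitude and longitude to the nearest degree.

The haversine formula gives a central angle δ ≈ 2.326 rad (133.3°) between the endpoints.
Interpolate at f = 1/5 with slerp weights a = sin((1−f)δ)/sin δ ≈ 1.316, b = sin(fδ)/sin δ ≈ 0.616.
p = a·p₁ + b·p₂ ≈ (0.598, -0.217, 0.771); φ = arcsin(p_z) ≈ 50.47°, λ = atan2(p_y, p_x) ≈ -19.91°.

≈ 50°N, 20°W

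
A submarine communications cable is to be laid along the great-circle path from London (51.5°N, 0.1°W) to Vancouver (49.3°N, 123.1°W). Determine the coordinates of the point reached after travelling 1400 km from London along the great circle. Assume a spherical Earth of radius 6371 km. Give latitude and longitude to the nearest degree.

Write both endpoints as unit vectors p₁, p₂ with components (cos φ cos λ, cos φ sin λ, sin φ).
The central angle between the endpoints is δ = arccos(p₁·p₂) ≈ 1.189 rad (68.1°). The total great-circle distance is δ·R ≈ 1.189 × 6371 ≈ 7578 km, so the target fraction is f = 1400/7578 ≈ 0.185.
Interpolate at f ≈ 0.185 with slerp weights a = sin((1−f)δ)/sin δ ≈ 0.889, b = sin(fδ)/sin δ ≈ 0.235.
p = a·p₁ + b·p₂ ≈ (0.469, -0.129, 0.873); φ = arcsin(p_z) ≈ 60.86°, λ = atan2(p_y, p_x) ≈ -15.39°.

≈ 61°N, 15°W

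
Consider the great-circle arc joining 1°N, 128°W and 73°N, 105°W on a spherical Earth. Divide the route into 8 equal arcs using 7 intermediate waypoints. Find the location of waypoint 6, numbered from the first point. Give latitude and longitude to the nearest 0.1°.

≈ 55.5°N, 118.1°W

Convert each endpoint to a unit vector on the sphere (x = cos φ cos λ, y = cos φ sin λ, z = sin φ).
The central angle between the endpoints is δ = arccos(p₁·p₂) ≈ 1.281 rad (73.4°).
Interpolate at f = 6/8 with slerp weights a = sin((1−f)δ)/sin δ ≈ 0.328, b = sin(fδ)/sin δ ≈ 0.855.
p = a·p₁ + b·p₂ ≈ (-0.267, -0.500, 0.824); φ = arcsin(p_z) ≈ 55.45°, λ = atan2(p_y, p_x) ≈ -118.08°.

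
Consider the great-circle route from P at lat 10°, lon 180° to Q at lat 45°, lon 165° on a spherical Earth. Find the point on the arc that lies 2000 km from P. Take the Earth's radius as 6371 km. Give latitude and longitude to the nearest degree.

Write both endpoints as unit vectors p₁, p₂ with components (cos φ cos λ, cos φ sin λ, sin φ).
The central angle between the endpoints is δ = arccos(p₁·p₂) ≈ 0.651 rad (37.3°). The total great-circle distance is δ·R ≈ 0.651 × 6371 ≈ 4148 km, so the target fraction is f = 2000/4148 ≈ 0.482.
Interpolate at f ≈ 0.482 with slerp weights a = sin((1−f)δ)/sin δ ≈ 0.546, b = sin(fδ)/sin δ ≈ 0.510.
p = a·p₁ + b·p₂ ≈ (-0.886, 0.093, 0.455); φ = arcsin(p_z) ≈ 27.07°, λ = atan2(p_y, p_x) ≈ 173.99°.

≈ lat 27°, lon 174°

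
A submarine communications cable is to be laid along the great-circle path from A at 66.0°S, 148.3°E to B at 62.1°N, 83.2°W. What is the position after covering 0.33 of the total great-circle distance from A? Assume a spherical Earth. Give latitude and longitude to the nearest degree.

≈ 29°S, 151°W

Convert each endpoint to a unit vector on the sphere (x = cos φ cos λ, y = cos φ sin λ, z = sin φ).
The central angle between the endpoints is δ = arccos(p₁·p₂) ≈ 2.754 rad (157.8°).
Interpolate at f = 0.33 with slerp weights a = sin((1−f)δ)/sin δ ≈ 2.547, b = sin(fδ)/sin δ ≈ 2.087.
p = a·p₁ + b·p₂ ≈ (-0.766, -0.425, -0.482); φ = arcsin(p_z) ≈ -28.83°, λ = atan2(p_y, p_x) ≈ -150.95°.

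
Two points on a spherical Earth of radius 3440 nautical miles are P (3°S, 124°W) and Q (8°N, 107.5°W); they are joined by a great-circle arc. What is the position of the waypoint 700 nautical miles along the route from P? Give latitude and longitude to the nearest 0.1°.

Convert each endpoint to a unit vector on the sphere (x = cos φ cos λ, y = cos φ sin λ, z = sin φ).
The central angle between the endpoints is δ = arccos(p₁·p₂) ≈ 0.346 rad (19.8°). The total great-circle distance is δ·R ≈ 0.346 × 3440 ≈ 1189 nmi, so the target fraction is f = 700/1189 ≈ 0.589.
Interpolate at f ≈ 0.589 with slerp weights a = sin((1−f)δ)/sin δ ≈ 0.418, b = sin(fδ)/sin δ ≈ 0.597.
p = a·p₁ + b·p₂ ≈ (-0.411, -0.910, 0.061); φ = arcsin(p_z) ≈ 3.51°, λ = atan2(p_y, p_x) ≈ -114.32°.

≈ (3.5°N, 114.3°W)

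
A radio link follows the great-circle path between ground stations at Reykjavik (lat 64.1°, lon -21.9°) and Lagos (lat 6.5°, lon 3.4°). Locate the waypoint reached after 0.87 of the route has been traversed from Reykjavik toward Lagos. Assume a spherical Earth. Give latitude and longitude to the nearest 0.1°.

≈ lat 14.2°, lon 1.7°

The haversine formula gives a central angle δ ≈ 1.054 rad (60.4°) between the endpoints.
Interpolate at f = 0.87 with slerp weights a = sin((1−f)δ)/sin δ ≈ 0.157, b = sin(fδ)/sin δ ≈ 0.913.
p = a·p₁ + b·p₂ ≈ (0.969, 0.028, 0.245); φ = arcsin(p_z) ≈ 14.16°, λ = atan2(p_y, p_x) ≈ 1.67°.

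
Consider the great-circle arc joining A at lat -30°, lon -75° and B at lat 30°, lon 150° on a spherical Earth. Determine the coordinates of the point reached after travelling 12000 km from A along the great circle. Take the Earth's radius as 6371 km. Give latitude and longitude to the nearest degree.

≈ lat 19°, lon -175°

Write both endpoints as unit vectors p₁, p₂ with components (cos φ cos λ, cos φ sin λ, sin φ).
The central angle between the endpoints is δ = arccos(p₁·p₂) ≈ 2.466 rad (141.3°). The total great-circle distance is δ·R ≈ 2.466 × 6371 ≈ 15711 km, so the target fraction is f = 12000/15711 ≈ 0.764.
Interpolate at f ≈ 0.764 with slerp weights a = sin((1−f)δ)/sin δ ≈ 0.880, b = sin(fδ)/sin δ ≈ 1.521.
p = a·p₁ + b·p₂ ≈ (-0.944, -0.077, 0.321); φ = arcsin(p_z) ≈ 18.72°, λ = atan2(p_y, p_x) ≈ -175.34°.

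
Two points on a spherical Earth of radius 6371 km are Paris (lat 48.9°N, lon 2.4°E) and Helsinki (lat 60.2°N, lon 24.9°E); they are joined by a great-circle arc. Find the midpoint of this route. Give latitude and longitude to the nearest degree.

≈ lat 55°N, lon 12°E

The haversine formula gives a central angle δ ≈ 0.299 rad (17.1°) between the endpoints.
Interpolate at f = 1/2 with slerp weights a = sin((1−f)δ)/sin δ ≈ 0.506, b = sin(fδ)/sin δ ≈ 0.506.
p = a·p₁ + b·p₂ ≈ (0.560, 0.120, 0.820); φ = arcsin(p_z) ≈ 55.06°, λ = atan2(p_y, p_x) ≈ 12.07°.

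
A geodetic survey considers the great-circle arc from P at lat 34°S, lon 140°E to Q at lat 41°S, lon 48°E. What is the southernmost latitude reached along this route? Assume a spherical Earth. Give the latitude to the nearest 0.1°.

≈ 48.2°S

The great circle lies in the plane with unit normal n̂ = (p₁ × p₂)/|p₁ × p₂|.
Here n̂_z ≈ -0.666; the vertex latitude is φ_max = arccos|n̂_z| ≈ 48.2°.
Check via Clairaut: cos φ_max = |cos φ₁| · sin C = cos(34.0°)·sin(126.5°) ≈ 0.666, again giving ≈ 48.2°.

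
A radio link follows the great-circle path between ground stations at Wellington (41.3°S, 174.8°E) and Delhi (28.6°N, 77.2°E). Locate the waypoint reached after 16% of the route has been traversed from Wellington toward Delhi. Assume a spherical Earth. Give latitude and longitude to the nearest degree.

The haversine formula gives a central angle δ ≈ 1.986 rad (113.8°) between the endpoints.
Interpolate at f = 0.16 with slerp weights a = sin((1−f)δ)/sin δ ≈ 1.088, b = sin(fδ)/sin δ ≈ 0.341.
p = a·p₁ + b·p₂ ≈ (-0.747, 0.366, -0.554); φ = arcsin(p_z) ≈ -33.67°, λ = atan2(p_y, p_x) ≈ 153.89°.

≈ (34°S, 154°E)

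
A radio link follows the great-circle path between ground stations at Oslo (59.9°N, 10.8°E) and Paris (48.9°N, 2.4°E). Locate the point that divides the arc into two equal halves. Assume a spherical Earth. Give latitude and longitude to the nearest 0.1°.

≈ 54.5°N, 6.0°E

Write both endpoints as unit vectors p₁, p₂ with components (cos φ cos λ, cos φ sin λ, sin φ).
The central angle between the endpoints is δ = arccos(p₁·p₂) ≈ 0.210 rad (12.0°).
Interpolate at f = 1/2 with slerp weights a = sin((1−f)δ)/sin δ ≈ 0.503, b = sin(fδ)/sin δ ≈ 0.503.
p = a·p₁ + b·p₂ ≈ (0.578, 0.061, 0.814); φ = arcsin(p_z) ≈ 54.47°, λ = atan2(p_y, p_x) ≈ 6.03°.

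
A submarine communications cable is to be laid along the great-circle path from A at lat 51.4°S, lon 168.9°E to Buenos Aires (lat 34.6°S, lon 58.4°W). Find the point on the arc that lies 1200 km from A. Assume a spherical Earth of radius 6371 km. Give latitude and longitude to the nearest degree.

≈ lat 59°S, lon 178°W

Write both endpoints as unit vectors p₁, p₂ with components (cos φ cos λ, cos φ sin λ, sin φ).
The central angle between the endpoints is δ = arccos(p₁·p₂) ≈ 1.475 rad (84.5°). The total great-circle distance is δ·R ≈ 1.475 × 6371 ≈ 9398 km, so the target fraction is f = 1200/9398 ≈ 0.128.
Interpolate at f ≈ 0.128 with slerp weights a = sin((1−f)δ)/sin δ ≈ 0.964, b = sin(fδ)/sin δ ≈ 0.188.
p = a·p₁ + b·p₂ ≈ (-0.509, -0.016, -0.860); φ = arcsin(p_z) ≈ -59.37°, λ = atan2(p_y, p_x) ≈ -178.20°.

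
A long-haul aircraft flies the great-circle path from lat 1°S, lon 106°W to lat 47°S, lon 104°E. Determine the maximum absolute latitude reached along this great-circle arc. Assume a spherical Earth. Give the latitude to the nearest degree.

≈ 65°S

The great circle lies in the plane with unit normal n̂ = (p₁ × p₂)/|p₁ × p₂|.
Here n̂_z ≈ -0.418; the vertex latitude is φ_max = arccos|n̂_z| ≈ 65.3°.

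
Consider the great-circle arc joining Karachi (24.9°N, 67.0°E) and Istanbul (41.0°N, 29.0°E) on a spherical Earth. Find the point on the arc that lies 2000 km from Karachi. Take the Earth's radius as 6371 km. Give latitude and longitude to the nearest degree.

≈ (35°N, 49°E)

Write both endpoints as unit vectors p₁, p₂ with components (cos φ cos λ, cos φ sin λ, sin φ).
The central angle between the endpoints is δ = arccos(p₁·p₂) ≈ 0.617 rad (35.3°). The total great-circle distance is δ·R ≈ 0.617 × 6371 ≈ 3930 km, so the target fraction is f = 2000/3930 ≈ 0.509.
Interpolate at f ≈ 0.509 with slerp weights a = sin((1−f)δ)/sin δ ≈ 0.516, b = sin(fδ)/sin δ ≈ 0.534.
p = a·p₁ + b·p₂ ≈ (0.535, 0.626, 0.567); φ = arcsin(p_z) ≈ 34.56°, λ = atan2(p_y, p_x) ≈ 49.47°.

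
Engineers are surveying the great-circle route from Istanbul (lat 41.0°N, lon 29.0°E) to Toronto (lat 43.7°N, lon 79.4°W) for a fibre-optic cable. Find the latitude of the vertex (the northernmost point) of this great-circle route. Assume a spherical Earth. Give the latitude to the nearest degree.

≈ 57°N

The great circle lies in the plane with unit normal n̂ = (p₁ × p₂)/|p₁ × p₂|.
Here n̂_z ≈ -0.539; the vertex latitude is φ_max = arccos|n̂_z| ≈ 57.4°.
Check via Clairaut: cos φ_max = |cos φ₁| · sin C = cos(41.0°)·sin(45.6°) ≈ 0.539, again giving ≈ 57.4°.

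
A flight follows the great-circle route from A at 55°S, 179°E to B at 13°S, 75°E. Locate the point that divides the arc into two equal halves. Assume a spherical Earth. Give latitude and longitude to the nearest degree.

≈ 46°S, 109°E

Write both endpoints as unit vectors p₁, p₂ with components (cos φ cos λ, cos φ sin λ, sin φ).
The central angle between the endpoints is δ = arccos(p₁·p₂) ≈ 1.522 rad (87.2°).
Interpolate at f = 1/2 with slerp weights a = sin((1−f)δ)/sin δ ≈ 0.690, b = sin(fδ)/sin δ ≈ 0.690.
p = a·p₁ + b·p₂ ≈ (-0.222, 0.657, -0.721); φ = arcsin(p_z) ≈ -46.12°, λ = atan2(p_y, p_x) ≈ 108.66°.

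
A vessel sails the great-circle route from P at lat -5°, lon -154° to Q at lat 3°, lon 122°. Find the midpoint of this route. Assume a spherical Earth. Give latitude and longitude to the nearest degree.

≈ lat -1°, lon 164°

Write both endpoints as unit vectors p₁, p₂ with components (cos φ cos λ, cos φ sin λ, sin φ).
The central angle between the endpoints is δ = arccos(p₁·p₂) ≈ 1.471 rad (84.3°).
Interpolate at f = 1/2 with slerp weights a = sin((1−f)δ)/sin δ ≈ 0.674, b = sin(fδ)/sin δ ≈ 0.674.
p = a·p₁ + b·p₂ ≈ (-0.961, 0.277, -0.023); φ = arcsin(p_z) ≈ -1.35°, λ = atan2(p_y, p_x) ≈ 163.94°.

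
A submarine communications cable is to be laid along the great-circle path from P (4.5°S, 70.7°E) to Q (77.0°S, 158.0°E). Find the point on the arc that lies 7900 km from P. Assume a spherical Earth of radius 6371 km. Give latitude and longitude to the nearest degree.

≈ (71°S, 111°E)

Convert each endpoint to a unit vector on the sphere (x = cos φ cos λ, y = cos φ sin λ, z = sin φ).
The central angle between the endpoints is δ = arccos(p₁·p₂) ≈ 1.484 rad (85.0°). The total great-circle distance is δ·R ≈ 1.484 × 6371 ≈ 9452 km, so the target fraction is f = 7900/9452 ≈ 0.836.
Interpolate at f ≈ 0.836 with slerp weights a = sin((1−f)δ)/sin δ ≈ 0.242, b = sin(fδ)/sin δ ≈ 0.949.
p = a·p₁ + b·p₂ ≈ (-0.118, 0.308, -0.944); φ = arcsin(p_z) ≈ -70.74°, λ = atan2(p_y, p_x) ≈ 111.00°.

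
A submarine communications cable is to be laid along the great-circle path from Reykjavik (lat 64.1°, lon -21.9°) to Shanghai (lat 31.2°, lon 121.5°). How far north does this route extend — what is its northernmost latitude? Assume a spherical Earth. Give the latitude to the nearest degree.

≈ 77°

The great circle lies in the plane with unit normal n̂ = (p₁ × p₂)/|p₁ × p₂|.
Here n̂_z ≈ +0.226; the vertex latitude is φ_max = arccos|n̂_z| ≈ 76.9°.
Check via Clairaut: cos φ_max = |cos φ₁| · sin C = cos(64.1°)·sin(31.1°) ≈ 0.226, again giving ≈ 76.9°.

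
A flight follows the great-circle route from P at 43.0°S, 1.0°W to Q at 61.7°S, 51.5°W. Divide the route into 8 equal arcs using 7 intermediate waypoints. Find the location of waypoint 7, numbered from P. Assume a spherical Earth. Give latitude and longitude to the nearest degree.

≈ 61°S, 43°W

Write both endpoints as unit vectors p₁, p₂ with components (cos φ cos λ, cos φ sin λ, sin φ).
The central angle between the endpoints is δ = arccos(p₁·p₂) ≈ 0.608 rad (34.8°).
Interpolate at f = 7/8 with slerp weights a = sin((1−f)δ)/sin δ ≈ 0.133, b = sin(fδ)/sin δ ≈ 0.888.
p = a·p₁ + b·p₂ ≈ (0.359, -0.331, -0.873); φ = arcsin(p_z) ≈ -60.75°, λ = atan2(p_y, p_x) ≈ -42.67°.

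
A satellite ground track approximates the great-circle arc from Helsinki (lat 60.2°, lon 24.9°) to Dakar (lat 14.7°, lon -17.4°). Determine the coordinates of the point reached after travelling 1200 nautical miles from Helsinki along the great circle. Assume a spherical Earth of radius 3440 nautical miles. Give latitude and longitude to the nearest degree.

Write both endpoints as unit vectors p₁, p₂ with components (cos φ cos λ, cos φ sin λ, sin φ).
The central angle between the endpoints is δ = arccos(p₁·p₂) ≈ 0.957 rad (54.8°). The total great-circle distance is δ·R ≈ 0.957 × 3440 ≈ 3293 nmi, so the target fraction is f = 1200/3293 ≈ 0.364.
Interpolate at f ≈ 0.364 with slerp weights a = sin((1−f)δ)/sin δ ≈ 0.699, b = sin(fδ)/sin δ ≈ 0.418.
p = a·p₁ + b·p₂ ≈ (0.701, 0.025, 0.713); φ = arcsin(p_z) ≈ 45.46°, λ = atan2(p_y, p_x) ≈ 2.07°.

≈ lat 45°, lon 2°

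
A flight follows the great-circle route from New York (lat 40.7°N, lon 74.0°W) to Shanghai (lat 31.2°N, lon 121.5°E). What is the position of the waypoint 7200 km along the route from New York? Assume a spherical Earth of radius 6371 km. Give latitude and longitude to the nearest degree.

Write both endpoints as unit vectors p₁, p₂ with components (cos φ cos λ, cos φ sin λ, sin φ).
The central angle between the endpoints is δ = arccos(p₁·p₂) ≈ 1.862 rad (106.7°). The total great-circle distance is δ·R ≈ 1.862 × 6371 ≈ 11863 km, so the target fraction is f = 7200/11863 ≈ 0.607.
Interpolate at f ≈ 0.607 with slerp weights a = sin((1−f)δ)/sin δ ≈ 0.698, b = sin(fδ)/sin δ ≈ 0.944.
p = a·p₁ + b·p₂ ≈ (-0.276, 0.180, 0.944); φ = arcsin(p_z) ≈ 70.74°, λ = atan2(p_y, p_x) ≈ 146.88°.

≈ lat 71°N, lon 147°E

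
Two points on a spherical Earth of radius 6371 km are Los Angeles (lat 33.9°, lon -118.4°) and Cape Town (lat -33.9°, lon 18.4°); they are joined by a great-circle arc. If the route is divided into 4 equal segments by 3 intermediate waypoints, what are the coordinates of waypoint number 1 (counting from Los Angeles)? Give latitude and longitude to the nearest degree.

≈ lat 20°, lon -81°

The haversine formula gives a central angle δ ≈ 2.521 rad (144.4°) between the endpoints.
Interpolate at f = 1/4 with slerp weights a = sin((1−f)δ)/sin δ ≈ 1.632, b = sin(fδ)/sin δ ≈ 1.013.
p = a·p₁ + b·p₂ ≈ (0.153, -0.926, 0.345); φ = arcsin(p_z) ≈ 20.19°, λ = atan2(p_y, p_x) ≈ -80.59°.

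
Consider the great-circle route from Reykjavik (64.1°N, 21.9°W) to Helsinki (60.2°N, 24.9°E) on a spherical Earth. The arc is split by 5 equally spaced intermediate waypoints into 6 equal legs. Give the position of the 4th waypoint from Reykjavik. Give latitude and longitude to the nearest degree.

≈ 63°N, 11°E

Write both endpoints as unit vectors p₁, p₂ with components (cos φ cos λ, cos φ sin λ, sin φ).
The central angle between the endpoints is δ = arccos(p₁·p₂) ≈ 0.379 rad (21.7°).
Interpolate at f = 4/6 with slerp weights a = sin((1−f)δ)/sin δ ≈ 0.341, b = sin(fδ)/sin δ ≈ 0.676.
p = a·p₁ + b·p₂ ≈ (0.443, 0.086, 0.893); φ = arcsin(p_z) ≈ 63.20°, λ = atan2(p_y, p_x) ≈ 10.98°.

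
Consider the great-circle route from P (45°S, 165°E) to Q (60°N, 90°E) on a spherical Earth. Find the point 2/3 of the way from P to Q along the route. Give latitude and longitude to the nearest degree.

≈ (28°N, 126°E)

Convert each endpoint to a unit vector on the sphere (x = cos φ cos λ, y = cos φ sin λ, z = sin φ).
The central angle between the endpoints is δ = arccos(p₁·p₂) ≈ 2.119 rad (121.4°).
Interpolate at f = 2/3 with slerp weights a = sin((1−f)δ)/sin δ ≈ 0.760, b = sin(fδ)/sin δ ≈ 1.157.
p = a·p₁ + b·p₂ ≈ (-0.519, 0.718, 0.464); φ = arcsin(p_z) ≈ 27.66°, λ = atan2(p_y, p_x) ≈ 125.89°.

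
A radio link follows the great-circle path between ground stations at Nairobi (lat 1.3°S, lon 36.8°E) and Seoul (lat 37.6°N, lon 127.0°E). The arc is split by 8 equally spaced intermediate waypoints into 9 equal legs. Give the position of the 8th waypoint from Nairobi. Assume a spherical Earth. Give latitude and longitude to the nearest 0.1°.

≈ lat 36.8°N, lon 114.4°E

Write both endpoints as unit vectors p₁, p₂ with components (cos φ cos λ, cos φ sin λ, sin φ).
The central angle between the endpoints is δ = arccos(p₁·p₂) ≈ 1.587 rad (91.0°).
Interpolate at f = 8/9 with slerp weights a = sin((1−f)δ)/sin δ ≈ 0.175, b = sin(fδ)/sin δ ≈ 0.987.
p = a·p₁ + b·p₂ ≈ (-0.330, 0.730, 0.598); φ = arcsin(p_z) ≈ 36.76°, λ = atan2(p_y, p_x) ≈ 114.35°.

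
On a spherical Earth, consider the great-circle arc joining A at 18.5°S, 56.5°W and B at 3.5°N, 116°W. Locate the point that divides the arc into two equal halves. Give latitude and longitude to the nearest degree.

≈ 9°S, 87°W

The haversine formula gives a central angle δ ≈ 1.092 rad (62.5°) between the endpoints.
Interpolate at f = 1/2 with slerp weights a = sin((1−f)δ)/sin δ ≈ 0.585, b = sin(fδ)/sin δ ≈ 0.585.
p = a·p₁ + b·p₂ ≈ (0.050, -0.987, -0.150); φ = arcsin(p_z) ≈ -8.62°, λ = atan2(p_y, p_x) ≈ -87.09°.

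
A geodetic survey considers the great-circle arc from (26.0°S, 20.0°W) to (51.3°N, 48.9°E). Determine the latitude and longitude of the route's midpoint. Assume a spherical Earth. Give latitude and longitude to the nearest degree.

≈ (15°N, 7°E)

Convert each endpoint to a unit vector on the sphere (x = cos φ cos λ, y = cos φ sin λ, z = sin φ).
The central angle between the endpoints is δ = arccos(p₁·p₂) ≈ 1.711 rad (98.0°).
Interpolate at f = 1/2 with slerp weights a = sin((1−f)δ)/sin δ ≈ 0.762, b = sin(fδ)/sin δ ≈ 0.762.
p = a·p₁ + b·p₂ ≈ (0.957, 0.125, 0.261); φ = arcsin(p_z) ≈ 15.12°, λ = atan2(p_y, p_x) ≈ 7.43°.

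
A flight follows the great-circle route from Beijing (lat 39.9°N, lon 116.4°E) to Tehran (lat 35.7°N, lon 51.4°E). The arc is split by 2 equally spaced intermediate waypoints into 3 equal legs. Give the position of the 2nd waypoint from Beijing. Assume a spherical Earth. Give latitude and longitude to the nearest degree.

≈ lat 41°N, lon 72°E

The haversine formula gives a central angle δ ≈ 0.879 rad (50.4°) between the endpoints.
Interpolate at f = 2/3 with slerp weights a = sin((1−f)δ)/sin δ ≈ 0.375, b = sin(fδ)/sin δ ≈ 0.718.
p = a·p₁ + b·p₂ ≈ (0.236, 0.714, 0.660); φ = arcsin(p_z) ≈ 41.28°, λ = atan2(p_y, p_x) ≈ 71.71°.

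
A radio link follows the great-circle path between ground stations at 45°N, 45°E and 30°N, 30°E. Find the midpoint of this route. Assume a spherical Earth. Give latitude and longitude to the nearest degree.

Convert each endpoint to a unit vector on the sphere (x = cos φ cos λ, y = cos φ sin λ, z = sin φ).
The central angle between the endpoints is δ = arccos(p₁·p₂) ≈ 0.333 rad (19.1°).
Interpolate at f = 1/2 with slerp weights a = sin((1−f)δ)/sin δ ≈ 0.507, b = sin(fδ)/sin δ ≈ 0.507.
p = a·p₁ + b·p₂ ≈ (0.634, 0.473, 0.612); φ = arcsin(p_z) ≈ 37.74°, λ = atan2(p_y, p_x) ≈ 36.74°.

≈ 38°N, 37°E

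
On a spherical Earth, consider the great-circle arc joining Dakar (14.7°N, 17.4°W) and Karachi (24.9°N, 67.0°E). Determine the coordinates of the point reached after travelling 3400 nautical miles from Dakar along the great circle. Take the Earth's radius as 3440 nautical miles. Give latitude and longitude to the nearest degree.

Write both endpoints as unit vectors p₁, p₂ with components (cos φ cos λ, cos φ sin λ, sin φ).
The central angle between the endpoints is δ = arccos(p₁·p₂) ≈ 1.377 rad (78.9°). The total great-circle distance is δ·R ≈ 1.377 × 3440 ≈ 4737 nmi, so the target fraction is f = 3400/4737 ≈ 0.718.
Interpolate at f ≈ 0.718 with slerp weights a = sin((1−f)δ)/sin δ ≈ 0.386, b = sin(fδ)/sin δ ≈ 0.851.
p = a·p₁ + b·p₂ ≈ (0.658, 0.599, 0.456); φ = arcsin(p_z) ≈ 27.15°, λ = atan2(p_y, p_x) ≈ 42.30°.

≈ 27°N, 42°E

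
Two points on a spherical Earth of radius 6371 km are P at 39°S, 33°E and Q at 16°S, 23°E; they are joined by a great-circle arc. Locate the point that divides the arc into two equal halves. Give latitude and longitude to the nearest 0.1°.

From cos δ = sin φ₁ sin φ₂ + cos φ₁ cos φ₂ cos Δλ, the central angle is δ ≈ 0.430 rad (24.6°).
Interpolate at f = 1/2 with slerp weights a = sin((1−f)δ)/sin δ ≈ 0.512, b = sin(fδ)/sin δ ≈ 0.512.
p = a·p₁ + b·p₂ ≈ (0.786, 0.409, -0.463); φ = arcsin(p_z) ≈ -27.59°, λ = atan2(p_y, p_x) ≈ 27.47°.

≈ 27.6°S, 27.5°E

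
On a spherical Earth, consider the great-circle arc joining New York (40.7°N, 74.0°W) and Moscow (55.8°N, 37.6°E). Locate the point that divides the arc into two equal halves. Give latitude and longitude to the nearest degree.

≈ 63°N, 31°W

From cos δ = sin φ₁ sin φ₂ + cos φ₁ cos φ₂ cos Δλ, the central angle is δ ≈ 1.178 rad (67.5°).
Interpolate at f = 1/2 with slerp weights a = sin((1−f)δ)/sin δ ≈ 0.601, b = sin(fδ)/sin δ ≈ 0.601.
p = a·p₁ + b·p₂ ≈ (0.393, -0.232, 0.890); φ = arcsin(p_z) ≈ 62.82°, λ = atan2(p_y, p_x) ≈ -30.53°.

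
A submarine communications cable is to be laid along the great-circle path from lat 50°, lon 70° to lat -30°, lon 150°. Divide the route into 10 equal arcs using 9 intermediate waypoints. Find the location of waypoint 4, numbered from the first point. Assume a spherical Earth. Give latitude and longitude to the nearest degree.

≈ lat 21°, lon 110°

Convert each endpoint to a unit vector on the sphere (x = cos φ cos λ, y = cos φ sin λ, z = sin φ).
The central angle between the endpoints is δ = arccos(p₁·p₂) ≈ 1.861 rad (106.6°).
Interpolate at f = 4/10 with slerp weights a = sin((1−f)δ)/sin δ ≈ 0.938, b = sin(fδ)/sin δ ≈ 0.707.
p = a·p₁ + b·p₂ ≈ (-0.324, 0.873, 0.365); φ = arcsin(p_z) ≈ 21.40°, λ = atan2(p_y, p_x) ≈ 110.38°.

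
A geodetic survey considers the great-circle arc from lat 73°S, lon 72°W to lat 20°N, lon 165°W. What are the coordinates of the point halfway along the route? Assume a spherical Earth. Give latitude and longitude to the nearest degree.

The haversine formula gives a central angle δ ≈ 1.919 rad (110.0°) between the endpoints.
Interpolate at f = 1/2 with slerp weights a = sin((1−f)δ)/sin δ ≈ 0.871, b = sin(fδ)/sin δ ≈ 0.871.
p = a·p₁ + b·p₂ ≈ (-0.712, -0.454, -0.535); φ = arcsin(p_z) ≈ -32.36°, λ = atan2(p_y, p_x) ≈ -147.47°.

≈ lat 32°S, lon 147°W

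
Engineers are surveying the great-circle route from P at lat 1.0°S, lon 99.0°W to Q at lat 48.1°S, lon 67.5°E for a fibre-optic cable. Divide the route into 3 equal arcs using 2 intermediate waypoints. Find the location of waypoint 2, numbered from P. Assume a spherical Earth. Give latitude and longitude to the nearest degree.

Convert each endpoint to a unit vector on the sphere (x = cos φ cos λ, y = cos φ sin λ, z = sin φ).
The central angle between the endpoints is δ = arccos(p₁·p₂) ≈ 2.260 rad (129.5°).
Interpolate at f = 2/3 with slerp weights a = sin((1−f)δ)/sin δ ≈ 0.887, b = sin(fδ)/sin δ ≈ 1.294.
p = a·p₁ + b·p₂ ≈ (0.192, -0.078, -0.978); φ = arcsin(p_z) ≈ -78.05°, λ = atan2(p_y, p_x) ≈ -22.04°.

≈ lat 78°S, lon 22°W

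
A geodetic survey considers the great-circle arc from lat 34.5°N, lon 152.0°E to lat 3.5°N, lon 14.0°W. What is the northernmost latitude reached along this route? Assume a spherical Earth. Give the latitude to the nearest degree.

≈ 72°N

The great circle lies in the plane with unit normal n̂ = (p₁ × p₂)/|p₁ × p₂|.
Here n̂_z ≈ -0.308; the vertex latitude is φ_max = arccos|n̂_z| ≈ 72.0°.
Check via Clairaut: cos φ_max = |cos φ₁| · sin C = cos(34.5°)·sin(22.0°) ≈ 0.308, again giving ≈ 72.0°.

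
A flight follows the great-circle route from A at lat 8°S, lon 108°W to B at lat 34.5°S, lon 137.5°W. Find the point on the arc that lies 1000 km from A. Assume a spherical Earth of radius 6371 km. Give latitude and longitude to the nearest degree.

From cos δ = sin φ₁ sin φ₂ + cos φ₁ cos φ₂ cos Δλ, the central angle is δ ≈ 0.661 rad (37.9°). The total great-circle distance is δ·R ≈ 0.661 × 6371 ≈ 4214 km, so the target fraction is f = 1000/4214 ≈ 0.237.
Interpolate at f ≈ 0.237 with slerp weights a = sin((1−f)δ)/sin δ ≈ 0.787, b = sin(fδ)/sin δ ≈ 0.254.
p = a·p₁ + b·p₂ ≈ (-0.395, -0.883, -0.254); φ = arcsin(p_z) ≈ -14.69°, λ = atan2(p_y, p_x) ≈ -114.13°.

≈ lat 15°S, lon 114°W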